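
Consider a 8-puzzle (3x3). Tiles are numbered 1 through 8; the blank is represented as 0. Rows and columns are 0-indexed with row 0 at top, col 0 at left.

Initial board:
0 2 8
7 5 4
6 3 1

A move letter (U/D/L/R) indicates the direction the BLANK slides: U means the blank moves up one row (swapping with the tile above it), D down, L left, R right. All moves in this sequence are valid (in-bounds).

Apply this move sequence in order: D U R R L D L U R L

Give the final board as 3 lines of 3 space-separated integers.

After move 1 (D):
7 2 8
0 5 4
6 3 1

After move 2 (U):
0 2 8
7 5 4
6 3 1

After move 3 (R):
2 0 8
7 5 4
6 3 1

After move 4 (R):
2 8 0
7 5 4
6 3 1

After move 5 (L):
2 0 8
7 5 4
6 3 1

After move 6 (D):
2 5 8
7 0 4
6 3 1

After move 7 (L):
2 5 8
0 7 4
6 3 1

After move 8 (U):
0 5 8
2 7 4
6 3 1

After move 9 (R):
5 0 8
2 7 4
6 3 1

After move 10 (L):
0 5 8
2 7 4
6 3 1

Answer: 0 5 8
2 7 4
6 3 1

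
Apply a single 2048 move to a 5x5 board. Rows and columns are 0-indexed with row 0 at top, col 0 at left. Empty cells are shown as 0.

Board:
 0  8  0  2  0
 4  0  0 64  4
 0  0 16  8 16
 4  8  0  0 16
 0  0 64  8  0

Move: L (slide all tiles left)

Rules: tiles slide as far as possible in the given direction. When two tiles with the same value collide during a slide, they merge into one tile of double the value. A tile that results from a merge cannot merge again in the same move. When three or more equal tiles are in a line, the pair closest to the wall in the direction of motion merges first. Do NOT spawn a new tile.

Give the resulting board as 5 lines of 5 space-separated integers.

Answer:  8  2  0  0  0
 4 64  4  0  0
16  8 16  0  0
 4  8 16  0  0
64  8  0  0  0

Derivation:
Slide left:
row 0: [0, 8, 0, 2, 0] -> [8, 2, 0, 0, 0]
row 1: [4, 0, 0, 64, 4] -> [4, 64, 4, 0, 0]
row 2: [0, 0, 16, 8, 16] -> [16, 8, 16, 0, 0]
row 3: [4, 8, 0, 0, 16] -> [4, 8, 16, 0, 0]
row 4: [0, 0, 64, 8, 0] -> [64, 8, 0, 0, 0]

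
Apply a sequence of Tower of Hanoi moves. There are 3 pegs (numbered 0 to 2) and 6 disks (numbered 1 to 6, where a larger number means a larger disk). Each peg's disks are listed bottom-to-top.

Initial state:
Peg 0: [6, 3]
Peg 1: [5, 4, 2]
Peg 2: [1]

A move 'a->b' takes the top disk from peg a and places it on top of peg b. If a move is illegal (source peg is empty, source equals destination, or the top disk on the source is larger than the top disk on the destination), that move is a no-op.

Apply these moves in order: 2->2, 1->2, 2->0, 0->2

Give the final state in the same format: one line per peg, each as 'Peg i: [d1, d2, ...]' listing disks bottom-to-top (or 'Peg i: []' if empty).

Answer: Peg 0: [6, 3]
Peg 1: [5, 4, 2]
Peg 2: [1]

Derivation:
After move 1 (2->2):
Peg 0: [6, 3]
Peg 1: [5, 4, 2]
Peg 2: [1]

After move 2 (1->2):
Peg 0: [6, 3]
Peg 1: [5, 4, 2]
Peg 2: [1]

After move 3 (2->0):
Peg 0: [6, 3, 1]
Peg 1: [5, 4, 2]
Peg 2: []

After move 4 (0->2):
Peg 0: [6, 3]
Peg 1: [5, 4, 2]
Peg 2: [1]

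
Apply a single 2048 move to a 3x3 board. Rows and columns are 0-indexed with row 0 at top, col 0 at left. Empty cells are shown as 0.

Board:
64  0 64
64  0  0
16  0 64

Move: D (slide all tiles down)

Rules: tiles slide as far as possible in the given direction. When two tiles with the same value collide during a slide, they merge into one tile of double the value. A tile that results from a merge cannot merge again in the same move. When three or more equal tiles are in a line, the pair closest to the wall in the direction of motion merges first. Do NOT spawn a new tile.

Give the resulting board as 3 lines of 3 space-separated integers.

Slide down:
col 0: [64, 64, 16] -> [0, 128, 16]
col 1: [0, 0, 0] -> [0, 0, 0]
col 2: [64, 0, 64] -> [0, 0, 128]

Answer:   0   0   0
128   0   0
 16   0 128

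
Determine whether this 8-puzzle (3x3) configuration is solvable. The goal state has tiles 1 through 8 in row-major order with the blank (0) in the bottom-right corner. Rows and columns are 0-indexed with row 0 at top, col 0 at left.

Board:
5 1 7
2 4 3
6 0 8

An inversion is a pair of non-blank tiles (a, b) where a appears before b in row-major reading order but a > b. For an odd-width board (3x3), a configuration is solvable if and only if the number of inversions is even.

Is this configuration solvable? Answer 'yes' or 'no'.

Inversions (pairs i<j in row-major order where tile[i] > tile[j] > 0): 9
9 is odd, so the puzzle is not solvable.

Answer: no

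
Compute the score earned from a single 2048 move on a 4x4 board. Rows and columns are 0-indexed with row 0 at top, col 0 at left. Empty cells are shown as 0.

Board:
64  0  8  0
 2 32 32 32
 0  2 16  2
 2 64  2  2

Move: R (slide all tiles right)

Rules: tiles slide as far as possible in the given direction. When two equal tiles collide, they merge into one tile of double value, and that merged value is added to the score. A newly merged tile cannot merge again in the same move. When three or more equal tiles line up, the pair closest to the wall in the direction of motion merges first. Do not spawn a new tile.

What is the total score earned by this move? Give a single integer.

Slide right:
row 0: [64, 0, 8, 0] -> [0, 0, 64, 8]  score +0 (running 0)
row 1: [2, 32, 32, 32] -> [0, 2, 32, 64]  score +64 (running 64)
row 2: [0, 2, 16, 2] -> [0, 2, 16, 2]  score +0 (running 64)
row 3: [2, 64, 2, 2] -> [0, 2, 64, 4]  score +4 (running 68)
Board after move:
 0  0 64  8
 0  2 32 64
 0  2 16  2
 0  2 64  4

Answer: 68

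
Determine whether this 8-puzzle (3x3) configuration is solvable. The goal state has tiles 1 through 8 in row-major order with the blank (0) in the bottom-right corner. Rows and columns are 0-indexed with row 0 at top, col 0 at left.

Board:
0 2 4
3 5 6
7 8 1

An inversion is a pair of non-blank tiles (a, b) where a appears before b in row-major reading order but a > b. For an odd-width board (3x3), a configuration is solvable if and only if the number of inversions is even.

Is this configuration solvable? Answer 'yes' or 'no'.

Inversions (pairs i<j in row-major order where tile[i] > tile[j] > 0): 8
8 is even, so the puzzle is solvable.

Answer: yes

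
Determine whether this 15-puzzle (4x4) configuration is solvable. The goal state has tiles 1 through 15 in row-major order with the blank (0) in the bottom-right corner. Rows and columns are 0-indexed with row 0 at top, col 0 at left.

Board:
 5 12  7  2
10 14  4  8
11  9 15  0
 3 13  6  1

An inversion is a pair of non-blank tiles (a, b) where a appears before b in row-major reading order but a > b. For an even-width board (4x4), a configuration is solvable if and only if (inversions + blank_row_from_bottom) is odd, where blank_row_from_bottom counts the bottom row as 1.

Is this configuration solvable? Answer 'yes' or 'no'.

Inversions: 54
Blank is in row 2 (0-indexed from top), which is row 2 counting from the bottom (bottom = 1).
54 + 2 = 56, which is even, so the puzzle is not solvable.

Answer: no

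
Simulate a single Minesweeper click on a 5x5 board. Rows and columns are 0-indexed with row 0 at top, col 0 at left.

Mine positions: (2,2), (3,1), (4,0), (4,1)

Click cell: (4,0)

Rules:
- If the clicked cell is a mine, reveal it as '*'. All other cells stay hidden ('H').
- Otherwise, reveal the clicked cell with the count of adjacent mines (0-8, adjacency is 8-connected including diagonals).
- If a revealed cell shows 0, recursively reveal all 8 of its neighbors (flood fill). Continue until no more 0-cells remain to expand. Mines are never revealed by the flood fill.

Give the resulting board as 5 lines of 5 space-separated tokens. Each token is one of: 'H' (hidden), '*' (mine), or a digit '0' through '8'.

H H H H H
H H H H H
H H H H H
H H H H H
* H H H H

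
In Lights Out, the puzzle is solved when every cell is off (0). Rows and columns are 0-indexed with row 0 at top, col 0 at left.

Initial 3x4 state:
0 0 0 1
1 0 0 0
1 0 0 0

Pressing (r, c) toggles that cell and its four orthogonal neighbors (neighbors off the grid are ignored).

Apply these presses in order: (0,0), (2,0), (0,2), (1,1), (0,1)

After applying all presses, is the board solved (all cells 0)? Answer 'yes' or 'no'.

After press 1 at (0,0):
1 1 0 1
0 0 0 0
1 0 0 0

After press 2 at (2,0):
1 1 0 1
1 0 0 0
0 1 0 0

After press 3 at (0,2):
1 0 1 0
1 0 1 0
0 1 0 0

After press 4 at (1,1):
1 1 1 0
0 1 0 0
0 0 0 0

After press 5 at (0,1):
0 0 0 0
0 0 0 0
0 0 0 0

Lights still on: 0

Answer: yes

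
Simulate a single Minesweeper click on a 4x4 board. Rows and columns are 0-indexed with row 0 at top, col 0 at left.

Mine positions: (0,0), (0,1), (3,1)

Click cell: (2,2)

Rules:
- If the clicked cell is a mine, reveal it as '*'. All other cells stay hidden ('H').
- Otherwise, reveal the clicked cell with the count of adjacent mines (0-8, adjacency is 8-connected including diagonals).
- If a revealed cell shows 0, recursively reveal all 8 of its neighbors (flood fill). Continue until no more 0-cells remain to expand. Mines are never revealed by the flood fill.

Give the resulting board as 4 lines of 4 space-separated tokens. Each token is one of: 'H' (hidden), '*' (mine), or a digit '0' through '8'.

H H H H
H H H H
H H 1 H
H H H H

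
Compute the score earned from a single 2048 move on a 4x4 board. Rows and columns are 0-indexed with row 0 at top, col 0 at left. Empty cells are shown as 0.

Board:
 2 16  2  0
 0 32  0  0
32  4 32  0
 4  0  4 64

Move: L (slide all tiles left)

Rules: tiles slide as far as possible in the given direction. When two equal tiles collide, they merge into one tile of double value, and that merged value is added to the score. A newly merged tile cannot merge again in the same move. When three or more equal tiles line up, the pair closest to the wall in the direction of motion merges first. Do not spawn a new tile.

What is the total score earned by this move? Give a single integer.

Answer: 8

Derivation:
Slide left:
row 0: [2, 16, 2, 0] -> [2, 16, 2, 0]  score +0 (running 0)
row 1: [0, 32, 0, 0] -> [32, 0, 0, 0]  score +0 (running 0)
row 2: [32, 4, 32, 0] -> [32, 4, 32, 0]  score +0 (running 0)
row 3: [4, 0, 4, 64] -> [8, 64, 0, 0]  score +8 (running 8)
Board after move:
 2 16  2  0
32  0  0  0
32  4 32  0
 8 64  0  0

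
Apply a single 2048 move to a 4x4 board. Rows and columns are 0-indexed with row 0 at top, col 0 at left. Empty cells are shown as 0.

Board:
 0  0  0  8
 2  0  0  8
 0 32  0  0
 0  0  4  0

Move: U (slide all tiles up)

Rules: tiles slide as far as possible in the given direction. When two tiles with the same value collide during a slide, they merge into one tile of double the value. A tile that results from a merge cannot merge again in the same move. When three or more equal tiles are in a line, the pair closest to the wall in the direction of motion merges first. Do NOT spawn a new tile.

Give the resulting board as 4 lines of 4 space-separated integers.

Answer:  2 32  4 16
 0  0  0  0
 0  0  0  0
 0  0  0  0

Derivation:
Slide up:
col 0: [0, 2, 0, 0] -> [2, 0, 0, 0]
col 1: [0, 0, 32, 0] -> [32, 0, 0, 0]
col 2: [0, 0, 0, 4] -> [4, 0, 0, 0]
col 3: [8, 8, 0, 0] -> [16, 0, 0, 0]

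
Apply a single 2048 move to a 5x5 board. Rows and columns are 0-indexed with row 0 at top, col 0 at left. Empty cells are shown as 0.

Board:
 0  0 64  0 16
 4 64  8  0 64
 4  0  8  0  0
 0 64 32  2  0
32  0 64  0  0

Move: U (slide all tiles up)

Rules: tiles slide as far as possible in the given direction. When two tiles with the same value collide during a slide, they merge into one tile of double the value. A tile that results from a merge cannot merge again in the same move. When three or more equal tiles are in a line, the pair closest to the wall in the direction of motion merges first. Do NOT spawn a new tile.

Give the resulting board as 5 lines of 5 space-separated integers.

Slide up:
col 0: [0, 4, 4, 0, 32] -> [8, 32, 0, 0, 0]
col 1: [0, 64, 0, 64, 0] -> [128, 0, 0, 0, 0]
col 2: [64, 8, 8, 32, 64] -> [64, 16, 32, 64, 0]
col 3: [0, 0, 0, 2, 0] -> [2, 0, 0, 0, 0]
col 4: [16, 64, 0, 0, 0] -> [16, 64, 0, 0, 0]

Answer:   8 128  64   2  16
 32   0  16   0  64
  0   0  32   0   0
  0   0  64   0   0
  0   0   0   0   0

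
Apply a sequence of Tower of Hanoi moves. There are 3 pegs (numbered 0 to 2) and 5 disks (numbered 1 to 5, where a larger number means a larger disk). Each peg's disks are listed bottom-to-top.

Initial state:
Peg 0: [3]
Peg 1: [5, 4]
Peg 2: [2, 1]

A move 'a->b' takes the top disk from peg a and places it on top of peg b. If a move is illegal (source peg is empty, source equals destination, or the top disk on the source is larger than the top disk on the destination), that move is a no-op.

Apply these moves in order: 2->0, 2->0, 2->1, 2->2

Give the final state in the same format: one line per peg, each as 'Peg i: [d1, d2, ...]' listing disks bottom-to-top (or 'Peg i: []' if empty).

After move 1 (2->0):
Peg 0: [3, 1]
Peg 1: [5, 4]
Peg 2: [2]

After move 2 (2->0):
Peg 0: [3, 1]
Peg 1: [5, 4]
Peg 2: [2]

After move 3 (2->1):
Peg 0: [3, 1]
Peg 1: [5, 4, 2]
Peg 2: []

After move 4 (2->2):
Peg 0: [3, 1]
Peg 1: [5, 4, 2]
Peg 2: []

Answer: Peg 0: [3, 1]
Peg 1: [5, 4, 2]
Peg 2: []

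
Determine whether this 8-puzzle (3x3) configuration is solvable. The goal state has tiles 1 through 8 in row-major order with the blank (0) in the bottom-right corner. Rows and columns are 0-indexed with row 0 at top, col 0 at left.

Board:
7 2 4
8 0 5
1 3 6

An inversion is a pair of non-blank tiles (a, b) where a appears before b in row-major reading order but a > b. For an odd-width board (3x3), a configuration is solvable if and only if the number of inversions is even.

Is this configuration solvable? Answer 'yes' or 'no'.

Answer: no

Derivation:
Inversions (pairs i<j in row-major order where tile[i] > tile[j] > 0): 15
15 is odd, so the puzzle is not solvable.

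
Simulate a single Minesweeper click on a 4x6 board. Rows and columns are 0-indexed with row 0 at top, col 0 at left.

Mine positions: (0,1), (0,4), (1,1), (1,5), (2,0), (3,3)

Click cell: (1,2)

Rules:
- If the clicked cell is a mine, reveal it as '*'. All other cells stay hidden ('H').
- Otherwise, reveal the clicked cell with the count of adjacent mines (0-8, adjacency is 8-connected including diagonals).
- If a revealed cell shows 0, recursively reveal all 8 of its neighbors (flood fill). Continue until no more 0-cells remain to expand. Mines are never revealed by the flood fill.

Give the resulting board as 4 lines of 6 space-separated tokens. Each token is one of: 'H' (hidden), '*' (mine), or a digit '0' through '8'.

H H H H H H
H H 2 H H H
H H H H H H
H H H H H H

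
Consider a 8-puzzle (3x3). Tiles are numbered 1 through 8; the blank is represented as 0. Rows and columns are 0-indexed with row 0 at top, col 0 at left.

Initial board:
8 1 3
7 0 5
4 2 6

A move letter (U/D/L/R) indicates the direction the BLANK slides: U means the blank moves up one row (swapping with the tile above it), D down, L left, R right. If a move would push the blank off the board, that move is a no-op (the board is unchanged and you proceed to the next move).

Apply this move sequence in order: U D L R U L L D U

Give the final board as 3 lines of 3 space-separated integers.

After move 1 (U):
8 0 3
7 1 5
4 2 6

After move 2 (D):
8 1 3
7 0 5
4 2 6

After move 3 (L):
8 1 3
0 7 5
4 2 6

After move 4 (R):
8 1 3
7 0 5
4 2 6

After move 5 (U):
8 0 3
7 1 5
4 2 6

After move 6 (L):
0 8 3
7 1 5
4 2 6

After move 7 (L):
0 8 3
7 1 5
4 2 6

After move 8 (D):
7 8 3
0 1 5
4 2 6

After move 9 (U):
0 8 3
7 1 5
4 2 6

Answer: 0 8 3
7 1 5
4 2 6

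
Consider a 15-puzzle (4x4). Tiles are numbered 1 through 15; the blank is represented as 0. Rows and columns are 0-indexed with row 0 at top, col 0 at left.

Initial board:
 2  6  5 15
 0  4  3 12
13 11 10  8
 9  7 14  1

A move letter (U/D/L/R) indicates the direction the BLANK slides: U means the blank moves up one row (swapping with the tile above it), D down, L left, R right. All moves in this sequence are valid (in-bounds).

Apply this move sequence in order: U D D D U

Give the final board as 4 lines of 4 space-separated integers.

After move 1 (U):
 0  6  5 15
 2  4  3 12
13 11 10  8
 9  7 14  1

After move 2 (D):
 2  6  5 15
 0  4  3 12
13 11 10  8
 9  7 14  1

After move 3 (D):
 2  6  5 15
13  4  3 12
 0 11 10  8
 9  7 14  1

After move 4 (D):
 2  6  5 15
13  4  3 12
 9 11 10  8
 0  7 14  1

After move 5 (U):
 2  6  5 15
13  4  3 12
 0 11 10  8
 9  7 14  1

Answer:  2  6  5 15
13  4  3 12
 0 11 10  8
 9  7 14  1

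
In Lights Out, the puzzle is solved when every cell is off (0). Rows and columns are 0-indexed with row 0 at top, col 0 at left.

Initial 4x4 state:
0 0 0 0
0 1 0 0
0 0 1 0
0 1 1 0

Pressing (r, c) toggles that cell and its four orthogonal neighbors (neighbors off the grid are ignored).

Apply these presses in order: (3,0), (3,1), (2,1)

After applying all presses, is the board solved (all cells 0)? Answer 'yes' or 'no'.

Answer: yes

Derivation:
After press 1 at (3,0):
0 0 0 0
0 1 0 0
1 0 1 0
1 0 1 0

After press 2 at (3,1):
0 0 0 0
0 1 0 0
1 1 1 0
0 1 0 0

After press 3 at (2,1):
0 0 0 0
0 0 0 0
0 0 0 0
0 0 0 0

Lights still on: 0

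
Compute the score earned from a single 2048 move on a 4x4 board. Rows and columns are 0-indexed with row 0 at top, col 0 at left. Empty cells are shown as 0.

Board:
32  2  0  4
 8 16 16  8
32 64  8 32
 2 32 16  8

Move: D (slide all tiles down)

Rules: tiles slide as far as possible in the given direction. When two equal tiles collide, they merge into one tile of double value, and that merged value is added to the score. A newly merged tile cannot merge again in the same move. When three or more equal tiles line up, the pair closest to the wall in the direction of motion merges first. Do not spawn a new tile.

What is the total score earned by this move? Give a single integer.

Answer: 0

Derivation:
Slide down:
col 0: [32, 8, 32, 2] -> [32, 8, 32, 2]  score +0 (running 0)
col 1: [2, 16, 64, 32] -> [2, 16, 64, 32]  score +0 (running 0)
col 2: [0, 16, 8, 16] -> [0, 16, 8, 16]  score +0 (running 0)
col 3: [4, 8, 32, 8] -> [4, 8, 32, 8]  score +0 (running 0)
Board after move:
32  2  0  4
 8 16 16  8
32 64  8 32
 2 32 16  8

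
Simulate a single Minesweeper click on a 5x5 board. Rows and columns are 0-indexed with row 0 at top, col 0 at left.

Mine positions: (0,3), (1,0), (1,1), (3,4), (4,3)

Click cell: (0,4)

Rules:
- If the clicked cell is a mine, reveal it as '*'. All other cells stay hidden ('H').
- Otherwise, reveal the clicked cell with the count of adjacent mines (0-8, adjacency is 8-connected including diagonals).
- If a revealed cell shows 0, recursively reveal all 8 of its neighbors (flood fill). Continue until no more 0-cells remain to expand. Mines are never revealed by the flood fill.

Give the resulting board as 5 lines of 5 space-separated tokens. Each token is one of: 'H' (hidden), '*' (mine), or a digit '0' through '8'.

H H H H 1
H H H H H
H H H H H
H H H H H
H H H H H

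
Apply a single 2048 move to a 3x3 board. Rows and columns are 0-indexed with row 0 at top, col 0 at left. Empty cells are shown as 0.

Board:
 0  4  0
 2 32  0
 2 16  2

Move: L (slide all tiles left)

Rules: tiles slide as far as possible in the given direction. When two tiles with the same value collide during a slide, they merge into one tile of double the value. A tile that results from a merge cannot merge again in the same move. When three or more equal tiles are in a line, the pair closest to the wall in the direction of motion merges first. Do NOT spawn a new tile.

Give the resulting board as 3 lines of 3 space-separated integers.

Slide left:
row 0: [0, 4, 0] -> [4, 0, 0]
row 1: [2, 32, 0] -> [2, 32, 0]
row 2: [2, 16, 2] -> [2, 16, 2]

Answer:  4  0  0
 2 32  0
 2 16  2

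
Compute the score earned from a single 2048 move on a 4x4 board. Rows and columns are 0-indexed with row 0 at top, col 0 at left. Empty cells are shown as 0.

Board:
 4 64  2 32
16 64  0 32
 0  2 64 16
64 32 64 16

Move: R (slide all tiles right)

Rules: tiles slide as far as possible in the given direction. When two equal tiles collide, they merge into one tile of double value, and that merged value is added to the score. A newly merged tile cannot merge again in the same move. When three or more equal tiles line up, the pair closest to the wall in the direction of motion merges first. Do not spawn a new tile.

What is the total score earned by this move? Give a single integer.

Answer: 0

Derivation:
Slide right:
row 0: [4, 64, 2, 32] -> [4, 64, 2, 32]  score +0 (running 0)
row 1: [16, 64, 0, 32] -> [0, 16, 64, 32]  score +0 (running 0)
row 2: [0, 2, 64, 16] -> [0, 2, 64, 16]  score +0 (running 0)
row 3: [64, 32, 64, 16] -> [64, 32, 64, 16]  score +0 (running 0)
Board after move:
 4 64  2 32
 0 16 64 32
 0  2 64 16
64 32 64 16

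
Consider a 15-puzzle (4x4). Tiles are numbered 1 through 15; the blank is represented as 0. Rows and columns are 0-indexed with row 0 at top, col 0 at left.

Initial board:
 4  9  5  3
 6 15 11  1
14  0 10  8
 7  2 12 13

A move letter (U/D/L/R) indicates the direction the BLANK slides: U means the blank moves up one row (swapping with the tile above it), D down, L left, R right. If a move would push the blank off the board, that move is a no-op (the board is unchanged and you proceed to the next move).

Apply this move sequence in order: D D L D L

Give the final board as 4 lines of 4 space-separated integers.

After move 1 (D):
 4  9  5  3
 6 15 11  1
14  2 10  8
 7  0 12 13

After move 2 (D):
 4  9  5  3
 6 15 11  1
14  2 10  8
 7  0 12 13

After move 3 (L):
 4  9  5  3
 6 15 11  1
14  2 10  8
 0  7 12 13

After move 4 (D):
 4  9  5  3
 6 15 11  1
14  2 10  8
 0  7 12 13

After move 5 (L):
 4  9  5  3
 6 15 11  1
14  2 10  8
 0  7 12 13

Answer:  4  9  5  3
 6 15 11  1
14  2 10  8
 0  7 12 13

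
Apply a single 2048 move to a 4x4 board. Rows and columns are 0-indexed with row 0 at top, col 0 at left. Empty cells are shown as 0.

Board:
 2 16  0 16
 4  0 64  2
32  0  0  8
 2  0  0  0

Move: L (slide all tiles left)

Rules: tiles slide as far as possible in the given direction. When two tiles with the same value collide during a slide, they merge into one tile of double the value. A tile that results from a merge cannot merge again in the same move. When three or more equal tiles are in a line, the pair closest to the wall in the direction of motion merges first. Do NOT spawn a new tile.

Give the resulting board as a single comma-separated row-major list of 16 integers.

Slide left:
row 0: [2, 16, 0, 16] -> [2, 32, 0, 0]
row 1: [4, 0, 64, 2] -> [4, 64, 2, 0]
row 2: [32, 0, 0, 8] -> [32, 8, 0, 0]
row 3: [2, 0, 0, 0] -> [2, 0, 0, 0]

Answer: 2, 32, 0, 0, 4, 64, 2, 0, 32, 8, 0, 0, 2, 0, 0, 0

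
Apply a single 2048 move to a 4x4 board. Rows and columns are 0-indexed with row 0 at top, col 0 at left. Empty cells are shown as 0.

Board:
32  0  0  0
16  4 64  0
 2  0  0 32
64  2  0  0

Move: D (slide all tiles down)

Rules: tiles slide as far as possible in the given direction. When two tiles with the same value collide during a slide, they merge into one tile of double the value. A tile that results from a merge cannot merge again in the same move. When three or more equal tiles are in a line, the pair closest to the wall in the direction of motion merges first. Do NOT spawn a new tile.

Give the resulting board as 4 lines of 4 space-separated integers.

Answer: 32  0  0  0
16  0  0  0
 2  4  0  0
64  2 64 32

Derivation:
Slide down:
col 0: [32, 16, 2, 64] -> [32, 16, 2, 64]
col 1: [0, 4, 0, 2] -> [0, 0, 4, 2]
col 2: [0, 64, 0, 0] -> [0, 0, 0, 64]
col 3: [0, 0, 32, 0] -> [0, 0, 0, 32]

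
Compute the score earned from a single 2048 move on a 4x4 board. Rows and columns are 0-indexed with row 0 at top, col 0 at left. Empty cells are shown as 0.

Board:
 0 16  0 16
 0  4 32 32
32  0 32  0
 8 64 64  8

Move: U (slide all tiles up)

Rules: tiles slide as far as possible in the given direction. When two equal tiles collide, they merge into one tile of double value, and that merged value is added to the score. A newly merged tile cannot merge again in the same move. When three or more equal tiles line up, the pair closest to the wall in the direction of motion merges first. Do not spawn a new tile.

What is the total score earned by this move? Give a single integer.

Slide up:
col 0: [0, 0, 32, 8] -> [32, 8, 0, 0]  score +0 (running 0)
col 1: [16, 4, 0, 64] -> [16, 4, 64, 0]  score +0 (running 0)
col 2: [0, 32, 32, 64] -> [64, 64, 0, 0]  score +64 (running 64)
col 3: [16, 32, 0, 8] -> [16, 32, 8, 0]  score +0 (running 64)
Board after move:
32 16 64 16
 8  4 64 32
 0 64  0  8
 0  0  0  0

Answer: 64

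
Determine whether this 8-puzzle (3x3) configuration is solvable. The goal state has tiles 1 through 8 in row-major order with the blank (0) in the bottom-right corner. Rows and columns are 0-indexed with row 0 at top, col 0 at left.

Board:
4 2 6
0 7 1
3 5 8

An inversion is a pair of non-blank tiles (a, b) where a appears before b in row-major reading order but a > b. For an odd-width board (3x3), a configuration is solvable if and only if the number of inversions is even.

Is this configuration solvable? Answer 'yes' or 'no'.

Inversions (pairs i<j in row-major order where tile[i] > tile[j] > 0): 10
10 is even, so the puzzle is solvable.

Answer: yes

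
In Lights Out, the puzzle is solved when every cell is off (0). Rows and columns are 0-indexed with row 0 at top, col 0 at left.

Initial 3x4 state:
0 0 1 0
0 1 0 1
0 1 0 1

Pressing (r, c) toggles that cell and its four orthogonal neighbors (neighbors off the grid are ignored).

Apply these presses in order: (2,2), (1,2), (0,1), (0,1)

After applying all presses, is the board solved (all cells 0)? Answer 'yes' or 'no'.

Answer: yes

Derivation:
After press 1 at (2,2):
0 0 1 0
0 1 1 1
0 0 1 0

After press 2 at (1,2):
0 0 0 0
0 0 0 0
0 0 0 0

After press 3 at (0,1):
1 1 1 0
0 1 0 0
0 0 0 0

After press 4 at (0,1):
0 0 0 0
0 0 0 0
0 0 0 0

Lights still on: 0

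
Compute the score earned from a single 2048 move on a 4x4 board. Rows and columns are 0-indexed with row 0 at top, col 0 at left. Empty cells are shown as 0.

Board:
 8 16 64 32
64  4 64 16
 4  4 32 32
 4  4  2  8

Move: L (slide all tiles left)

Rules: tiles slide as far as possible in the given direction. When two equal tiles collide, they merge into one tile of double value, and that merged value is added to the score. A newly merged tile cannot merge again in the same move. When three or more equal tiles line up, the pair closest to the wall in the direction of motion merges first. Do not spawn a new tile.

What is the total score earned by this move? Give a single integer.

Answer: 80

Derivation:
Slide left:
row 0: [8, 16, 64, 32] -> [8, 16, 64, 32]  score +0 (running 0)
row 1: [64, 4, 64, 16] -> [64, 4, 64, 16]  score +0 (running 0)
row 2: [4, 4, 32, 32] -> [8, 64, 0, 0]  score +72 (running 72)
row 3: [4, 4, 2, 8] -> [8, 2, 8, 0]  score +8 (running 80)
Board after move:
 8 16 64 32
64  4 64 16
 8 64  0  0
 8  2  8  0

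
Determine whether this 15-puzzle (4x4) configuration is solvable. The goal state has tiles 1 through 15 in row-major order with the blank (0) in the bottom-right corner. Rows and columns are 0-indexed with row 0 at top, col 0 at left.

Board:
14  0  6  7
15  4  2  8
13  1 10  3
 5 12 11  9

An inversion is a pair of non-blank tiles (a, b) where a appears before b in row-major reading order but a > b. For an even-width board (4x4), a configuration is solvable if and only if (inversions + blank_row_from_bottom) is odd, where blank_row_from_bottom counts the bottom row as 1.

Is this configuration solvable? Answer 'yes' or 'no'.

Answer: no

Derivation:
Inversions: 54
Blank is in row 0 (0-indexed from top), which is row 4 counting from the bottom (bottom = 1).
54 + 4 = 58, which is even, so the puzzle is not solvable.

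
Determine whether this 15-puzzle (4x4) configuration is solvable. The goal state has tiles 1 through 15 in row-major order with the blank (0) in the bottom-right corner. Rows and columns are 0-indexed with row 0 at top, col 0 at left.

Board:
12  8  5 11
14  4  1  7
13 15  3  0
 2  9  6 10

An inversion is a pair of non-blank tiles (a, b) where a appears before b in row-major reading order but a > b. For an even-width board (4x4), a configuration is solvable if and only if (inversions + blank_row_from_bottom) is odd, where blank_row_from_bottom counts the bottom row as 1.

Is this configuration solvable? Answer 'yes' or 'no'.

Inversions: 57
Blank is in row 2 (0-indexed from top), which is row 2 counting from the bottom (bottom = 1).
57 + 2 = 59, which is odd, so the puzzle is solvable.

Answer: yes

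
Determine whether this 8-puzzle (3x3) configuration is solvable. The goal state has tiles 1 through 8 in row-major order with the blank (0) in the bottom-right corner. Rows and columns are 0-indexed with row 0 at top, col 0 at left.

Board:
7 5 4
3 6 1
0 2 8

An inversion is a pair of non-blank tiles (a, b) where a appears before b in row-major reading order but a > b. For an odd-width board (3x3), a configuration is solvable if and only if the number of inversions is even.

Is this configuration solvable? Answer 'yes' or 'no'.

Inversions (pairs i<j in row-major order where tile[i] > tile[j] > 0): 17
17 is odd, so the puzzle is not solvable.

Answer: no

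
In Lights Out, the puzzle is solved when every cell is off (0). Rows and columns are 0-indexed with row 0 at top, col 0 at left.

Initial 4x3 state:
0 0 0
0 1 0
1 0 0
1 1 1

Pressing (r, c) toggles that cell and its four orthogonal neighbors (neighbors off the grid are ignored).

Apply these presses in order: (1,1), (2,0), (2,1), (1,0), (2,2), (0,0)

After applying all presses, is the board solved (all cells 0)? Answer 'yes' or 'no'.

After press 1 at (1,1):
0 1 0
1 0 1
1 1 0
1 1 1

After press 2 at (2,0):
0 1 0
0 0 1
0 0 0
0 1 1

After press 3 at (2,1):
0 1 0
0 1 1
1 1 1
0 0 1

After press 4 at (1,0):
1 1 0
1 0 1
0 1 1
0 0 1

After press 5 at (2,2):
1 1 0
1 0 0
0 0 0
0 0 0

After press 6 at (0,0):
0 0 0
0 0 0
0 0 0
0 0 0

Lights still on: 0

Answer: yes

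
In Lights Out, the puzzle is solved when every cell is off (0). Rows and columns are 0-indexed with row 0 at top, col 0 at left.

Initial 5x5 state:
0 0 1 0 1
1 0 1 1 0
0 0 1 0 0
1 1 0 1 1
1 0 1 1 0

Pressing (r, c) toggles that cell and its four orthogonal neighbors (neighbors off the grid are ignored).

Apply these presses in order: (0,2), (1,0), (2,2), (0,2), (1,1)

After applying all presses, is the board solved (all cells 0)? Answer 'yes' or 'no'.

After press 1 at (0,2):
0 1 0 1 1
1 0 0 1 0
0 0 1 0 0
1 1 0 1 1
1 0 1 1 0

After press 2 at (1,0):
1 1 0 1 1
0 1 0 1 0
1 0 1 0 0
1 1 0 1 1
1 0 1 1 0

After press 3 at (2,2):
1 1 0 1 1
0 1 1 1 0
1 1 0 1 0
1 1 1 1 1
1 0 1 1 0

After press 4 at (0,2):
1 0 1 0 1
0 1 0 1 0
1 1 0 1 0
1 1 1 1 1
1 0 1 1 0

After press 5 at (1,1):
1 1 1 0 1
1 0 1 1 0
1 0 0 1 0
1 1 1 1 1
1 0 1 1 0

Lights still on: 17

Answer: no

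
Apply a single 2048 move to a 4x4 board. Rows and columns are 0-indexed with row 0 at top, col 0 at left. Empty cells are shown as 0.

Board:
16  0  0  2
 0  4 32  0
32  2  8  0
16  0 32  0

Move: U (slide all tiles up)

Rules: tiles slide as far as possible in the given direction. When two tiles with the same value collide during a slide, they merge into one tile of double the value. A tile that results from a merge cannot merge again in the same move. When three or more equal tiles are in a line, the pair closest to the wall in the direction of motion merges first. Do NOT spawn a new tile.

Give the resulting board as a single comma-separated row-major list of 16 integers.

Answer: 16, 4, 32, 2, 32, 2, 8, 0, 16, 0, 32, 0, 0, 0, 0, 0

Derivation:
Slide up:
col 0: [16, 0, 32, 16] -> [16, 32, 16, 0]
col 1: [0, 4, 2, 0] -> [4, 2, 0, 0]
col 2: [0, 32, 8, 32] -> [32, 8, 32, 0]
col 3: [2, 0, 0, 0] -> [2, 0, 0, 0]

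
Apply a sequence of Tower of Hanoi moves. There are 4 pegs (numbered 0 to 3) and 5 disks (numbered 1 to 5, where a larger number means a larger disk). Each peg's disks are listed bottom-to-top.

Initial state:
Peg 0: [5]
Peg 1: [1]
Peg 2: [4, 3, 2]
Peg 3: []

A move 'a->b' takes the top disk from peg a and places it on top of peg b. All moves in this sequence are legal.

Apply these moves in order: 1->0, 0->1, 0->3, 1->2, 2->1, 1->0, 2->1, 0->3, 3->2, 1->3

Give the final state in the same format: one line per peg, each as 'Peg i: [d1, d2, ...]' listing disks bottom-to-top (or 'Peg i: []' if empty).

After move 1 (1->0):
Peg 0: [5, 1]
Peg 1: []
Peg 2: [4, 3, 2]
Peg 3: []

After move 2 (0->1):
Peg 0: [5]
Peg 1: [1]
Peg 2: [4, 3, 2]
Peg 3: []

After move 3 (0->3):
Peg 0: []
Peg 1: [1]
Peg 2: [4, 3, 2]
Peg 3: [5]

After move 4 (1->2):
Peg 0: []
Peg 1: []
Peg 2: [4, 3, 2, 1]
Peg 3: [5]

After move 5 (2->1):
Peg 0: []
Peg 1: [1]
Peg 2: [4, 3, 2]
Peg 3: [5]

After move 6 (1->0):
Peg 0: [1]
Peg 1: []
Peg 2: [4, 3, 2]
Peg 3: [5]

After move 7 (2->1):
Peg 0: [1]
Peg 1: [2]
Peg 2: [4, 3]
Peg 3: [5]

After move 8 (0->3):
Peg 0: []
Peg 1: [2]
Peg 2: [4, 3]
Peg 3: [5, 1]

After move 9 (3->2):
Peg 0: []
Peg 1: [2]
Peg 2: [4, 3, 1]
Peg 3: [5]

After move 10 (1->3):
Peg 0: []
Peg 1: []
Peg 2: [4, 3, 1]
Peg 3: [5, 2]

Answer: Peg 0: []
Peg 1: []
Peg 2: [4, 3, 1]
Peg 3: [5, 2]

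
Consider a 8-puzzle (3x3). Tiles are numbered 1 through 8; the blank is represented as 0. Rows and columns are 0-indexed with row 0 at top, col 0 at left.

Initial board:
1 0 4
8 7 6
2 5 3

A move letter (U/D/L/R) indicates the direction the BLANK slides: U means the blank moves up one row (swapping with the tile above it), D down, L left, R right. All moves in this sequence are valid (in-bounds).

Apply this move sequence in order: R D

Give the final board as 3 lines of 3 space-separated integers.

After move 1 (R):
1 4 0
8 7 6
2 5 3

After move 2 (D):
1 4 6
8 7 0
2 5 3

Answer: 1 4 6
8 7 0
2 5 3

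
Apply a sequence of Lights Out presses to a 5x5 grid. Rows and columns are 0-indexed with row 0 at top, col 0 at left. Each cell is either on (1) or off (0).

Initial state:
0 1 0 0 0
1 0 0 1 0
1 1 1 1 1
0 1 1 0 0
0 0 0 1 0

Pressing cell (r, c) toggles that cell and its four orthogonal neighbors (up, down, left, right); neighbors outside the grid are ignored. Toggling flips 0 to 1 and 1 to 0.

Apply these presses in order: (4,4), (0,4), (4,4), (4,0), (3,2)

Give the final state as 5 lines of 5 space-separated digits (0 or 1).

Answer: 0 1 0 1 1
1 0 0 1 1
1 1 0 1 1
1 0 0 1 0
1 1 1 1 0

Derivation:
After press 1 at (4,4):
0 1 0 0 0
1 0 0 1 0
1 1 1 1 1
0 1 1 0 1
0 0 0 0 1

After press 2 at (0,4):
0 1 0 1 1
1 0 0 1 1
1 1 1 1 1
0 1 1 0 1
0 0 0 0 1

After press 3 at (4,4):
0 1 0 1 1
1 0 0 1 1
1 1 1 1 1
0 1 1 0 0
0 0 0 1 0

After press 4 at (4,0):
0 1 0 1 1
1 0 0 1 1
1 1 1 1 1
1 1 1 0 0
1 1 0 1 0

After press 5 at (3,2):
0 1 0 1 1
1 0 0 1 1
1 1 0 1 1
1 0 0 1 0
1 1 1 1 0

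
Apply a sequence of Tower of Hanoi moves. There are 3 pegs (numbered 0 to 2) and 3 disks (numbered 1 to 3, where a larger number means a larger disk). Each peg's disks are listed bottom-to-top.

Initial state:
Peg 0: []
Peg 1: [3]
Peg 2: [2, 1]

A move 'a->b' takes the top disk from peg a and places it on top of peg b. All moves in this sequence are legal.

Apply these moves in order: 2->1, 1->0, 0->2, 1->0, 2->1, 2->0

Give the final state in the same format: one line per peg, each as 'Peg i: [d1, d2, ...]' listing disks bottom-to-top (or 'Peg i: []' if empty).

After move 1 (2->1):
Peg 0: []
Peg 1: [3, 1]
Peg 2: [2]

After move 2 (1->0):
Peg 0: [1]
Peg 1: [3]
Peg 2: [2]

After move 3 (0->2):
Peg 0: []
Peg 1: [3]
Peg 2: [2, 1]

After move 4 (1->0):
Peg 0: [3]
Peg 1: []
Peg 2: [2, 1]

After move 5 (2->1):
Peg 0: [3]
Peg 1: [1]
Peg 2: [2]

After move 6 (2->0):
Peg 0: [3, 2]
Peg 1: [1]
Peg 2: []

Answer: Peg 0: [3, 2]
Peg 1: [1]
Peg 2: []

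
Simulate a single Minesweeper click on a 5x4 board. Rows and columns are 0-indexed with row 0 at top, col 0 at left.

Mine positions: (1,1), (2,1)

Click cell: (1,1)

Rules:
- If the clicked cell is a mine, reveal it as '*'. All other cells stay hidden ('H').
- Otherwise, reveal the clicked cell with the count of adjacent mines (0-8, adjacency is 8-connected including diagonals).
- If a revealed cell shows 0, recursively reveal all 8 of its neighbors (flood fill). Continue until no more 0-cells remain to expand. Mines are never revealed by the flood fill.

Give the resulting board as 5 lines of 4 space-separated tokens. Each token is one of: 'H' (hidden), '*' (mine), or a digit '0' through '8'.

H H H H
H * H H
H H H H
H H H H
H H H H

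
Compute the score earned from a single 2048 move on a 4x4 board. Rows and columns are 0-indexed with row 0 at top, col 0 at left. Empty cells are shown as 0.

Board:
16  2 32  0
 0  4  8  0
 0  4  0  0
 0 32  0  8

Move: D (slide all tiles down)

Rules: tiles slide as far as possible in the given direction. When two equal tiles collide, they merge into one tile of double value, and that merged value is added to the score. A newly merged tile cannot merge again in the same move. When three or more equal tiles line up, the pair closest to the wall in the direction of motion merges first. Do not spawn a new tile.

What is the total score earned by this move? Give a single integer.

Slide down:
col 0: [16, 0, 0, 0] -> [0, 0, 0, 16]  score +0 (running 0)
col 1: [2, 4, 4, 32] -> [0, 2, 8, 32]  score +8 (running 8)
col 2: [32, 8, 0, 0] -> [0, 0, 32, 8]  score +0 (running 8)
col 3: [0, 0, 0, 8] -> [0, 0, 0, 8]  score +0 (running 8)
Board after move:
 0  0  0  0
 0  2  0  0
 0  8 32  0
16 32  8  8

Answer: 8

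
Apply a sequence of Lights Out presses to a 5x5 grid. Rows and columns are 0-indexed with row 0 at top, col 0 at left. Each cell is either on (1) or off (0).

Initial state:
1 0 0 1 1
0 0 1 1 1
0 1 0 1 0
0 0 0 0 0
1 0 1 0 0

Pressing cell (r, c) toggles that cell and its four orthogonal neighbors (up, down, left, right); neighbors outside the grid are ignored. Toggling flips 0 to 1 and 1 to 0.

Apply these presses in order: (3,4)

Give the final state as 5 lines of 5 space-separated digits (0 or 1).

Answer: 1 0 0 1 1
0 0 1 1 1
0 1 0 1 1
0 0 0 1 1
1 0 1 0 1

Derivation:
After press 1 at (3,4):
1 0 0 1 1
0 0 1 1 1
0 1 0 1 1
0 0 0 1 1
1 0 1 0 1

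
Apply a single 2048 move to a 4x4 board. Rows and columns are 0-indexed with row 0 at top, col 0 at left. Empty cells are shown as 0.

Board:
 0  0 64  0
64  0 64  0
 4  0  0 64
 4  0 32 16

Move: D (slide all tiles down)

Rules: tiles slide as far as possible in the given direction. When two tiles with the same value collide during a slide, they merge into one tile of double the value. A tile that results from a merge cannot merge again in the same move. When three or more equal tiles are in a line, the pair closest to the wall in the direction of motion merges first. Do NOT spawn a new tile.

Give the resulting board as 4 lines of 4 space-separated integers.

Slide down:
col 0: [0, 64, 4, 4] -> [0, 0, 64, 8]
col 1: [0, 0, 0, 0] -> [0, 0, 0, 0]
col 2: [64, 64, 0, 32] -> [0, 0, 128, 32]
col 3: [0, 0, 64, 16] -> [0, 0, 64, 16]

Answer:   0   0   0   0
  0   0   0   0
 64   0 128  64
  8   0  32  16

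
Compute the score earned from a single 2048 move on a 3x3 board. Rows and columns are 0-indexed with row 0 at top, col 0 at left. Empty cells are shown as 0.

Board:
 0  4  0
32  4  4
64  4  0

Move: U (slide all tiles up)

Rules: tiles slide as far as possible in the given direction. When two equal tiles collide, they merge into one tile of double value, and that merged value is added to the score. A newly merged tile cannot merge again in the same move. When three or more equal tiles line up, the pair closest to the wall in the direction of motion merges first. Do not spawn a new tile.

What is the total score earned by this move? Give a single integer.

Answer: 8

Derivation:
Slide up:
col 0: [0, 32, 64] -> [32, 64, 0]  score +0 (running 0)
col 1: [4, 4, 4] -> [8, 4, 0]  score +8 (running 8)
col 2: [0, 4, 0] -> [4, 0, 0]  score +0 (running 8)
Board after move:
32  8  4
64  4  0
 0  0  0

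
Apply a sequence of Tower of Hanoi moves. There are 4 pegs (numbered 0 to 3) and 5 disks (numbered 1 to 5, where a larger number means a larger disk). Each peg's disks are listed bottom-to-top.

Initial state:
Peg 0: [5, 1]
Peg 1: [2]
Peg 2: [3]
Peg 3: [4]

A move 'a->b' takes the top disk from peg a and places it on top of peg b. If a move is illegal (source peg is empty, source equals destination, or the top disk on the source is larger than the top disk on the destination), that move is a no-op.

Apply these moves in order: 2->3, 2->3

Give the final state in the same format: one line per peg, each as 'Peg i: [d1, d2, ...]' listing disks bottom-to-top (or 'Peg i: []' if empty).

After move 1 (2->3):
Peg 0: [5, 1]
Peg 1: [2]
Peg 2: []
Peg 3: [4, 3]

After move 2 (2->3):
Peg 0: [5, 1]
Peg 1: [2]
Peg 2: []
Peg 3: [4, 3]

Answer: Peg 0: [5, 1]
Peg 1: [2]
Peg 2: []
Peg 3: [4, 3]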